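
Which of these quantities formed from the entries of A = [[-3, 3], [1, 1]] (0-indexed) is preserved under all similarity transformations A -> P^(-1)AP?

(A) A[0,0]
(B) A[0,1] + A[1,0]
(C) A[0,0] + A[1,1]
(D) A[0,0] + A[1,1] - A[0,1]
C

A[0,0] + A[1,1] is the trace of A. By the cyclic property of the trace, tr(P^(-1)AP) = tr(APP^(-1)) = tr(A), so it is the same for every matrix similar to A.

The other combinations are not similarity invariants. For example, take P = [[1, -1], [0, 1]] (det P = 1), so P^(-1) = [[1, 1], [0, 1]] and
B = P^(-1)AP = [[-2, 6], [1, 0]].
Evaluating each option on A and on B:
(A) A[0,0]: -3 for A, -2 for B -> changes
(B) A[0,1] + A[1,0]: 4 for A, 7 for B -> changes
(C) A[0,0] + A[1,1]: -2 for A, -2 for B -> unchanged
(D) A[0,0] + A[1,1] - A[0,1]: -5 for A, -8 for B -> changes

Only (C) A[0,0] + A[1,1] = -2 survives (and it does so for every P, not just this one), so it is the invariant.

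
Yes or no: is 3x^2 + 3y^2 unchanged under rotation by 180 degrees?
Yes

Applying rotation by 180 degrees: x' = x*cos(180 degrees) - y*sin(180 degrees) = -x, y' = x*sin(180 degrees) + y*cos(180 degrees) = -y

Substituting into 3x^2 + 3y^2:
3(-x)^2 + 3(-y)^2
= 3x^2 + 3y^2

This equals the original expression 3x^2 + 3y^2, so it IS invariant.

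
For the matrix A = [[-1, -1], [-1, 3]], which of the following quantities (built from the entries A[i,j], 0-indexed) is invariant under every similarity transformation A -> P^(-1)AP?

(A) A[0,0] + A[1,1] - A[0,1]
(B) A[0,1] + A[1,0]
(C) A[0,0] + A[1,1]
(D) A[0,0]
C

A[0,0] + A[1,1] is the trace of A. By the cyclic property of the trace, tr(P^(-1)AP) = tr(APP^(-1)) = tr(A), so it is the same for every matrix similar to A.

The other combinations are not similarity invariants. For example, take P = [[1, -1], [0, 1]] (det P = 1), so P^(-1) = [[1, 1], [0, 1]] and
B = P^(-1)AP = [[-2, 4], [-1, 4]].
Evaluating each option on A and on B:
(A) A[0,0] + A[1,1] - A[0,1]: 3 for A, -2 for B -> changes
(B) A[0,1] + A[1,0]: -2 for A, 3 for B -> changes
(C) A[0,0] + A[1,1]: 2 for A, 2 for B -> unchanged
(D) A[0,0]: -1 for A, -2 for B -> changes

Only (C) A[0,0] + A[1,1] = 2 survives (and it does so for every P, not just this one), so it is the invariant.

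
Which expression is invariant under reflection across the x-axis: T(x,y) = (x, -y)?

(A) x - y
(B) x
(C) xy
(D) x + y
B

The map is reflection across the x-axis: T(x,y) = (x, -y).
Substitute the transformed coordinates into each option and compare with the original:
(A) x - y  ->  (x) - (-y) = x + y   [differs from x - y: not invariant]
(B) x  ->  (x) = x   [equals x: invariant]
(C) xy  ->  (x)(-y) = -xy   [differs from xy: not invariant]
(D) x + y  ->  (x) + (-y) = x - y   [differs from x + y: not invariant]

Only option (B), x, is unchanged by the transformation.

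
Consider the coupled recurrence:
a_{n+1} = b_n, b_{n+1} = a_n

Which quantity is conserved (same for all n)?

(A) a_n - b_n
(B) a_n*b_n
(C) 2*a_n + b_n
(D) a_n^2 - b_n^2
B

Replace a_n by a_{n+1} = b_n and b_n by b_{n+1} = a_n in each option and simplify:
(A) a_n - b_n  ->  (b_n) - (a_n) = -a_n + b_n   [not conserved]
(B) a_n*b_n  ->  (b_n)*(a_n) = a_n*b_n   [conserved]
(C) 2*a_n + b_n  ->  2*(b_n) + (a_n) = a_n + 2*b_n   [not conserved]
(D) a_n^2 - b_n^2  ->  (b_n)^2 - (a_n)^2 = -a_n^2 + b_n^2   [not conserved]

Only (B) a_n*b_n returns to itself after one step, so it is the conserved quantity.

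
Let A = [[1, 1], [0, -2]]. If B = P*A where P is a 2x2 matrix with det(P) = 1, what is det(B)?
-2

By the multiplicative property of determinants, det(B) = det(P*A) = det(P) * det(A) = det(A),
so the determinant is invariant under multiplication by any determinant-1 matrix; we just need det(A).

det(A) = (1)(-2) - (1)(0) = -2 - 0 = -2

Therefore det(B) = 1 * (-2) = -2.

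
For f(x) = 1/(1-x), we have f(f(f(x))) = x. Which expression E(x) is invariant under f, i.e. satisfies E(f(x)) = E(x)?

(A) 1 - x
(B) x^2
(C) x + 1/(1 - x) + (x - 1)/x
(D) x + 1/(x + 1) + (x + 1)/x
C

Replace x by f(x) = 1/(1 - x) in each option and simplify. As a quick numerical cross-check, also compare E(3) with E(f(3)) = E(-1/2).

(A) 1 - x  ->  1 - (1/(1 - x)) = x/(x - 1); check: E(3) = -2 but E(-1/2) = 3/2.   [not invariant]
(B) x^2  ->  (1/(1 - x))^2 = (x - 1)^(-2); check: E(3) = 9 but E(-1/2) = 1/4.   [not invariant]
(C) x + 1/(1 - x) + (x - 1)/x  ->  (1/(1 - x)) + 1/(1 - (1/(1 - x))) + ((1/(1 - x)) - 1)/(1/(1 - x)), which simplifies back to x + 1/(1 - x) + (x - 1)/x; check: E(3) = 19/6, E(-1/2) = 19/6.   [invariant]
(D) x + 1/(x + 1) + (x + 1)/x  ->  (1/(1 - x)) + 1/((1/(1 - x)) + 1) + ((1/(1 - x)) + 1)/(1/(1 - x)) = (-x^3 + 6x^2 - 11x + 7)/(x^2 - 3x + 2); check: E(3) = 55/12 but E(-1/2) = 1/2.   [not invariant]

Only (C) is unchanged. Indeed f(f(x)) = 1/(1 - 1/(1-x)) = (1-x)/(-x) = (x-1)/x, so E(x) = x + f(x) + f(f(x)) is the sum over the whole 3-cycle; applying f just permutes the three terms cyclically (x -> f(x) -> f(f(x)) -> x), leaving the sum unchanged.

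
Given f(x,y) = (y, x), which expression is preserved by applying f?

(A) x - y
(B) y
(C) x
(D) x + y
D

For f(x,y) = (y, x):
After applying f: x' = y, y' = x. So x' + y' = y + x = x + y.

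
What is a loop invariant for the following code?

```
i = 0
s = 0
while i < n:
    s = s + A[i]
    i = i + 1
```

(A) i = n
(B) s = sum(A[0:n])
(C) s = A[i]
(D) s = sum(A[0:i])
D

A loop invariant must hold before the first iteration and be re-established by every execution of the body.

(D) s = sum(A[0:i]): Initially i = 0 and s = 0 = sum of the empty slice A[0:0]. If s = sum(A[0:i]) holds at the top of an iteration, the body sets s to sum(A[0:i]) + A[i] = sum(A[0:i+1]) and then i to i+1, so s = sum(A[0:i]) holds again. At exit i = n, giving s = sum(A[0:n]).

The other options fail:
(A) i = n: false initially (i = 0); it is the exit condition, not an invariant.
(B) s = sum(A[0:n]): false before the loop (s = 0, not the full sum) -- it only becomes true at exit.
(C) s = A[i]: after the first iteration s = A[0] but i = 1, so s = A[i] compares s with the wrong element (and fails in general).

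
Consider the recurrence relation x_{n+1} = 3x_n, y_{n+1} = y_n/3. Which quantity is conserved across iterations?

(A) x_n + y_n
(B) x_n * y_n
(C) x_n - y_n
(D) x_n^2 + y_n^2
B

For the recurrence x_{n+1} = 3x_n, y_{n+1} = y_n/3:

x_{n+1} * y_{n+1} = (3x_n) * (y_n/3) = x_n * y_n
The product is conserved.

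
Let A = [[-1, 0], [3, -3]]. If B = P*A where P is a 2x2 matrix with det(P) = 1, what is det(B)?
3

By the multiplicative property of determinants, det(B) = det(P*A) = det(P) * det(A) = det(A),
so the determinant is invariant under multiplication by any determinant-1 matrix; we just need det(A).

det(A) = (-1)(-3) - (0)(3) = 3 - 0 = 3

Therefore det(B) = 1 * 3 = 3.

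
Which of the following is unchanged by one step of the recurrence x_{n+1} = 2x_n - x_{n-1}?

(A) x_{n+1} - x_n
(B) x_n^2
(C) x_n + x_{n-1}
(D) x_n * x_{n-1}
A

For the recurrence x_{n+1} = 2x_n - x_{n-1}:

If x_{n+1} = 2x_n - x_{n-1}, then:
x_{n+1} - x_n = x_n - x_{n-1}
The first difference is constant throughout the sequence.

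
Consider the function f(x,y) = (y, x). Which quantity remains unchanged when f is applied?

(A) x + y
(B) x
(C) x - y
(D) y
A

For f(x,y) = (y, x):
After applying f: x' = y, y' = x. So x' + y' = y + x = x + y.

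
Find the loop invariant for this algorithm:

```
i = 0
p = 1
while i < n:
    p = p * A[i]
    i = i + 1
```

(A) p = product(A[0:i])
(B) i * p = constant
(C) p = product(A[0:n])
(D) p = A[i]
A

A loop invariant must hold before the first iteration and be re-established by every execution of the body.

(A) p = product(A[0:i]): Initially i = 0 and p = 1 = product of the empty slice A[0:0]. If p = product(A[0:i]) holds at the top of an iteration, the body sets p to product(A[0:i]) * A[i] = product(A[0:i+1]) and then i to i+1, so the property is restored. At exit i = n, giving p = product(A[0:n]).

The other options fail:
(B) i * p = constant: initially i * p = 0, but after one iteration it is 1 * A[0], which is nonzero in general.
(C) p = product(A[0:n]): false before the loop (p = 1, not the full product) -- it only becomes true at exit.
(D) p = A[i]: after the first iteration p = A[0] but i = 1; in general p is a product of several elements, not a single one.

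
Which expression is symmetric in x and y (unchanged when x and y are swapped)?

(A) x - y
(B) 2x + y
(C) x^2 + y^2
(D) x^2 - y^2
C

A symmetric expression is unchanged when the variables are permuted; here the transformation to test is the swap (x, y) -> (y, x).
Substitute the transformed coordinates into each option and compare with the original:
(A) x - y  ->  (y) - (x) = -x + y   [differs from x - y: not invariant]
(B) 2x + y  ->  2(y) + (x) = x + 2y   [differs from 2x + y: not invariant]
(C) x^2 + y^2  ->  (y)^2 + (x)^2 = x^2 + y^2   [equals x^2 + y^2: invariant]
(D) x^2 - y^2  ->  (y)^2 - (x)^2 = -x^2 + y^2   [differs from x^2 - y^2: not invariant]

Only option (C), x^2 + y^2, is unchanged by the transformation.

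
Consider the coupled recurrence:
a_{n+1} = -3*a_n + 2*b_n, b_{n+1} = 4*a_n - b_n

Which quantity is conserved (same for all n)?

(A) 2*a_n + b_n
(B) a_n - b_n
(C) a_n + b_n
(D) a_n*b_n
C

Replace a_n by a_{n+1} = -3*a_n + 2*b_n and b_n by b_{n+1} = 4*a_n - b_n in each option and simplify:
(A) 2*a_n + b_n  ->  2*(-3*a_n + 2*b_n) + (4*a_n - b_n) = -2*a_n + 3*b_n   [not conserved]
(B) a_n - b_n  ->  (-3*a_n + 2*b_n) - (4*a_n - b_n) = -7*a_n + 3*b_n   [not conserved]
(C) a_n + b_n  ->  (-3*a_n + 2*b_n) + (4*a_n - b_n) = a_n + b_n   [conserved]
(D) a_n*b_n  ->  (-3*a_n + 2*b_n)*(4*a_n - b_n) = -12*a_n^2 + 11*a_n*b_n - 2*b_n^2   [not conserved]

Only (C) a_n + b_n returns to itself after one step, so it is the conserved quantity.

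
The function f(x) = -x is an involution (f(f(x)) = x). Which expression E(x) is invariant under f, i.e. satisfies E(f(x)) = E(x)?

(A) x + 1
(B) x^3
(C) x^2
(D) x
C

Replace x by f(x) = -x in each option and simplify. As a quick numerical cross-check, also compare E(4) with E(f(4)) = E(-4).

(A) x + 1  ->  (-x) + 1 = 1 - x; check: E(4) = 5 but E(-4) = -3.   [not invariant]
(B) x^3  ->  (-x)^3 = -x^3; check: E(4) = 64 but E(-4) = -64.   [not invariant]
(C) x^2  ->  (-x)^2, which simplifies back to x^2; check: E(4) = 16, E(-4) = 16.   [invariant]
(D) x  ->  (-x) = -x; check: E(4) = 4 but E(-4) = -4.   [not invariant]

Only (C) is unchanged. E is symmetric under swapping x with f(x) = -x, which is exactly what an involution does.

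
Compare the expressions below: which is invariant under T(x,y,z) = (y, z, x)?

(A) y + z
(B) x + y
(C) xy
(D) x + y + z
D

Apply T(x,y,z) = (y, z, x) to each option, i.e. replace (x, y, z) by the transformed coordinates.
Substitute the transformed coordinates into each option and compare with the original:
(A) y + z  ->  (z) + (x) = x + z   [differs from y + z: not invariant]
(B) x + y  ->  (y) + (z) = y + z   [differs from x + y: not invariant]
(C) xy  ->  (y)(z) = yz   [differs from xy: not invariant]
(D) x + y + z  ->  (y) + (z) + (x) = x + y + z   [equals x + y + z: invariant]

Only option (D), x + y + z, is unchanged by the transformation.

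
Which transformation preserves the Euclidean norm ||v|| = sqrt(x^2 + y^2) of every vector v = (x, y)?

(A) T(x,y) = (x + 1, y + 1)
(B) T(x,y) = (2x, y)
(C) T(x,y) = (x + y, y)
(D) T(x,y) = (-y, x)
D

A transformation preserves a norm if ||T(v)|| = ||v|| for every v; a single vector where the norm changes rules an option out.

(A) T(x,y) = (x + 1, y + 1): v = (1, 0) has norm sqrt((1)^2 + (0)^2) = 1, but T(v) = (2, 1) has norm sqrt(5) -- not preserved.
(B) T(x,y) = (2x, y): v = (1, 0) has norm sqrt((1)^2 + (0)^2) = 1, but T(v) = (2, 0) has norm 2 -- not preserved.
(C) T(x,y) = (x + y, y): v = (0, 1) has norm sqrt((0)^2 + (1)^2) = 1, but T(v) = (1, 1) has norm sqrt(2) -- not preserved.
(D) T(x,y) = (-y, x): preserves the norm -- it is an orthogonal map (a rotation/reflection), and (-y)^2 + (x)^2 simplifies to x^2 + y^2.

Therefore the answer is (D).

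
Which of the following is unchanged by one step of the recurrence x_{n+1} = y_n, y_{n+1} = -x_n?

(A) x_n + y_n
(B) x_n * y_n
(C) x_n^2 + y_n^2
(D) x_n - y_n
C

For the recurrence x_{n+1} = y_n, y_{n+1} = -x_n:

x_{n+1}^2 + y_{n+1}^2 = y_n^2 + (-x_n)^2 = x_n^2 + y_n^2
The sum of squares is conserved (like energy in a harmonic oscillator).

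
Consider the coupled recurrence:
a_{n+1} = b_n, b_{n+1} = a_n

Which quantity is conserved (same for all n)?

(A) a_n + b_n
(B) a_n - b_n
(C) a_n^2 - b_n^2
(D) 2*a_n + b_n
A

Replace a_n by a_{n+1} = b_n and b_n by b_{n+1} = a_n in each option and simplify:
(A) a_n + b_n  ->  (b_n) + (a_n) = a_n + b_n   [conserved]
(B) a_n - b_n  ->  (b_n) - (a_n) = -a_n + b_n   [not conserved]
(C) a_n^2 - b_n^2  ->  (b_n)^2 - (a_n)^2 = -a_n^2 + b_n^2   [not conserved]
(D) 2*a_n + b_n  ->  2*(b_n) + (a_n) = a_n + 2*b_n   [not conserved]

Only (A) a_n + b_n returns to itself after one step, so it is the conserved quantity.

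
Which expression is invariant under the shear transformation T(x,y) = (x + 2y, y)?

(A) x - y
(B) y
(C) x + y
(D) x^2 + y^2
B

Under the shear T(x,y) = (x + 2y, y):
Substitute the transformed coordinates into each option and compare with the original:
(A) x - y  ->  (x + 2y) - (y) = x + y   [differs from x - y: not invariant]
(B) y  ->  (y) = y   [equals y: invariant]
(C) x + y  ->  (x + 2y) + (y) = x + 3y   [differs from x + y: not invariant]
(D) x^2 + y^2  ->  (x + 2y)^2 + (y)^2 = x^2 + 4xy + 5y^2   [differs from x^2 + y^2: not invariant]

Only option (B), y, is unchanged by the transformation.
A horizontal shear moves points parallel to the x-axis, so the y-coordinate (and any function of y alone) is unchanged.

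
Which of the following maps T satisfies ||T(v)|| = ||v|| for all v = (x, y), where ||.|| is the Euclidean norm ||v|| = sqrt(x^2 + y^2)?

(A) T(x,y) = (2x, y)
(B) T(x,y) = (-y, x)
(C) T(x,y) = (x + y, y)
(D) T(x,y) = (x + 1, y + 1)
B

A transformation preserves a norm if ||T(v)|| = ||v|| for every v; a single vector where the norm changes rules an option out.

(A) T(x,y) = (2x, y): v = (1, 0) has norm sqrt((1)^2 + (0)^2) = 1, but T(v) = (2, 0) has norm 2 -- not preserved.
(B) T(x,y) = (-y, x): preserves the norm -- it is an orthogonal map (a rotation/reflection), and (-y)^2 + (x)^2 simplifies to x^2 + y^2.
(C) T(x,y) = (x + y, y): v = (0, 1) has norm sqrt((0)^2 + (1)^2) = 1, but T(v) = (1, 1) has norm sqrt(2) -- not preserved.
(D) T(x,y) = (x + 1, y + 1): v = (1, 0) has norm sqrt((1)^2 + (0)^2) = 1, but T(v) = (2, 1) has norm sqrt(5) -- not preserved.

Therefore the answer is (B).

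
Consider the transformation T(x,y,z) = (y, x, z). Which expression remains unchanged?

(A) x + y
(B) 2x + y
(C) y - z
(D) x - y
A

Apply T(x,y,z) = (y, x, z) to each option, i.e. replace (x, y, z) by the transformed coordinates.
Substitute the transformed coordinates into each option and compare with the original:
(A) x + y  ->  (y) + (x) = x + y   [equals x + y: invariant]
(B) 2x + y  ->  2(y) + (x) = x + 2y   [differs from 2x + y: not invariant]
(C) y - z  ->  (x) - (z) = x - z   [differs from y - z: not invariant]
(D) x - y  ->  (y) - (x) = -x + y   [differs from x - y: not invariant]

Only option (A), x + y, is unchanged by the transformation.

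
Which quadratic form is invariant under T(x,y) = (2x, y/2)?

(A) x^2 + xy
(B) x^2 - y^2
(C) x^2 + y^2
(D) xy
D

T multiplies x by 2 and divides y by 2.
Substitute the transformed coordinates into each option and compare with the original:
(A) x^2 + xy  ->  (2x)^2 + (2x)(y/2) = 4x^2 + xy   [differs from x^2 + xy: not invariant]
(B) x^2 - y^2  ->  (2x)^2 - (y/2)^2 = 4x^2 - y^2/4   [differs from x^2 - y^2: not invariant]
(C) x^2 + y^2  ->  (2x)^2 + (y/2)^2 = 4x^2 + y^2/4   [differs from x^2 + y^2: not invariant]
(D) xy  ->  (2x)(y/2) = xy   [equals xy: invariant]

Only option (D), xy, is unchanged by the transformation.
The factors 2 and 1/2 cancel only in the pure product xy.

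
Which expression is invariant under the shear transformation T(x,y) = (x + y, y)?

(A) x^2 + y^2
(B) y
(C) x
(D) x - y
B

Under the shear T(x,y) = (x + y, y):
Substitute the transformed coordinates into each option and compare with the original:
(A) x^2 + y^2  ->  (x + y)^2 + (y)^2 = x^2 + 2xy + 2y^2   [differs from x^2 + y^2: not invariant]
(B) y  ->  (y) = y   [equals y: invariant]
(C) x  ->  (x + y) = x + y   [differs from x: not invariant]
(D) x - y  ->  (x + y) - (y) = x   [differs from x - y: not invariant]

Only option (B), y, is unchanged by the transformation.
A horizontal shear moves points parallel to the x-axis, so the y-coordinate (and any function of y alone) is unchanged.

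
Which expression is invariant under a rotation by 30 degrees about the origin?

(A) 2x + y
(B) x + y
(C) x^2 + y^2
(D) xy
C

A rotation by 30 degrees sends (x, y) to (sqrt(3)x/2 - y/2, x/2 + sqrt(3)y/2).
Substitute the transformed coordinates into each option and compare with the original:
(A) 2x + y  ->  2(sqrt(3)x/2 - y/2) + (x/2 + sqrt(3)y/2) = x/2 + sqrt(3)x - y + sqrt(3)y/2   [differs from 2x + y: not invariant]
(B) x + y  ->  (sqrt(3)x/2 - y/2) + (x/2 + sqrt(3)y/2) = x/2 + sqrt(3)x/2 - y/2 + sqrt(3)y/2   [differs from x + y: not invariant]
(C) x^2 + y^2  ->  (sqrt(3)x/2 - y/2)^2 + (x/2 + sqrt(3)y/2)^2 = x^2 + y^2   [equals x^2 + y^2: invariant]
(D) xy  ->  (sqrt(3)x/2 - y/2)(x/2 + sqrt(3)y/2) = sqrt(3)x^2/4 + xy/2 - sqrt(3)y^2/4   [differs from xy: not invariant]

Only option (C), x^2 + y^2, is unchanged by the transformation.
Geometrically, x^2 + y^2 is the squared distance from the origin, which every rotation about the origin preserves.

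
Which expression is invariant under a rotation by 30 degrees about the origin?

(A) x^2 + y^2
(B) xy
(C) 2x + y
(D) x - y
A

A rotation by 30 degrees sends (x, y) to (sqrt(3)x/2 - y/2, x/2 + sqrt(3)y/2).
Substitute the transformed coordinates into each option and compare with the original:
(A) x^2 + y^2  ->  (sqrt(3)x/2 - y/2)^2 + (x/2 + sqrt(3)y/2)^2 = x^2 + y^2   [equals x^2 + y^2: invariant]
(B) xy  ->  (sqrt(3)x/2 - y/2)(x/2 + sqrt(3)y/2) = sqrt(3)x^2/4 + xy/2 - sqrt(3)y^2/4   [differs from xy: not invariant]
(C) 2x + y  ->  2(sqrt(3)x/2 - y/2) + (x/2 + sqrt(3)y/2) = x/2 + sqrt(3)x - y + sqrt(3)y/2   [differs from 2x + y: not invariant]
(D) x - y  ->  (sqrt(3)x/2 - y/2) - (x/2 + sqrt(3)y/2) = -x/2 + sqrt(3)x/2 - sqrt(3)y/2 - y/2   [differs from x - y: not invariant]

Only option (A), x^2 + y^2, is unchanged by the transformation.
Geometrically, x^2 + y^2 is the squared distance from the origin, which every rotation about the origin preserves.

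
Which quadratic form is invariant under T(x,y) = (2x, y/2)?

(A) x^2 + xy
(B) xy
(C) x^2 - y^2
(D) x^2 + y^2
B

T multiplies x by 2 and divides y by 2.
Substitute the transformed coordinates into each option and compare with the original:
(A) x^2 + xy  ->  (2x)^2 + (2x)(y/2) = 4x^2 + xy   [differs from x^2 + xy: not invariant]
(B) xy  ->  (2x)(y/2) = xy   [equals xy: invariant]
(C) x^2 - y^2  ->  (2x)^2 - (y/2)^2 = 4x^2 - y^2/4   [differs from x^2 - y^2: not invariant]
(D) x^2 + y^2  ->  (2x)^2 + (y/2)^2 = 4x^2 + y^2/4   [differs from x^2 + y^2: not invariant]

Only option (B), xy, is unchanged by the transformation.
The factors 2 and 1/2 cancel only in the pure product xy.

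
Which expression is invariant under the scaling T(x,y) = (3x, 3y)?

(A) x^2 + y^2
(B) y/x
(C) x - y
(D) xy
B

Under the uniform scaling T(x,y) = (3x, 3y):
Substitute the transformed coordinates into each option and compare with the original:
(A) x^2 + y^2  ->  (3x)^2 + (3y)^2 = 9x^2 + 9y^2   [differs from x^2 + y^2: not invariant]
(B) y/x  ->  (3y)/(3x) = y/x   [equals y/x: invariant]
(C) x - y  ->  (3x) - (3y) = 3x - 3y   [differs from x - y: not invariant]
(D) xy  ->  (3x)(3y) = 9xy   [differs from xy: not invariant]

Only option (B), y/x, is unchanged by the transformation.
The common factor 3 cancels in a ratio of coordinates, while sums, products and sums of squares pick up factors of 3 or 9.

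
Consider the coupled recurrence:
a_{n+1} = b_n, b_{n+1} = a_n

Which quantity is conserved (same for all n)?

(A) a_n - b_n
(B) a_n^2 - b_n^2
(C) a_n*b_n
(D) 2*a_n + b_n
C

Replace a_n by a_{n+1} = b_n and b_n by b_{n+1} = a_n in each option and simplify:
(A) a_n - b_n  ->  (b_n) - (a_n) = -a_n + b_n   [not conserved]
(B) a_n^2 - b_n^2  ->  (b_n)^2 - (a_n)^2 = -a_n^2 + b_n^2   [not conserved]
(C) a_n*b_n  ->  (b_n)*(a_n) = a_n*b_n   [conserved]
(D) 2*a_n + b_n  ->  2*(b_n) + (a_n) = a_n + 2*b_n   [not conserved]

Only (C) a_n*b_n returns to itself after one step, so it is the conserved quantity.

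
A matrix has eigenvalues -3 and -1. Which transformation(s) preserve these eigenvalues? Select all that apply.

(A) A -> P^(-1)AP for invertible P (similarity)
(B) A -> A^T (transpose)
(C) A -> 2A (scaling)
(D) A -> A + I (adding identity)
A and B

Eigenvalues are preserved by:
1. Similarity transformations: A -> P^(-1)AP (same characteristic polynomial)
2. Transpose: A^T has the same eigenvalues as A

Eigenvalues are NOT preserved by:
- Adding identity: eigenvalues become -3+1, -1+1
- Scaling: eigenvalues become -6, -2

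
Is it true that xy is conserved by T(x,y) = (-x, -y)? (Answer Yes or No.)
Yes

Substitute T(x,y) = (-x, -y) into the expression and compare with the original.

Original: xy
After applying T: (-x)(-y) = xy

This is identical to the original xy, so the expression is invariant.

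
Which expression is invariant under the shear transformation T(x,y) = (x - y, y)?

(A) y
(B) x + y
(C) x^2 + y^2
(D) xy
A

Under the shear T(x,y) = (x - y, y):
Substitute the transformed coordinates into each option and compare with the original:
(A) y  ->  (y) = y   [equals y: invariant]
(B) x + y  ->  (x - y) + (y) = x   [differs from x + y: not invariant]
(C) x^2 + y^2  ->  (x - y)^2 + (y)^2 = x^2 - 2xy + 2y^2   [differs from x^2 + y^2: not invariant]
(D) xy  ->  (x - y)(y) = xy - y^2   [differs from xy: not invariant]

Only option (A), y, is unchanged by the transformation.
A horizontal shear moves points parallel to the x-axis, so the y-coordinate (and any function of y alone) is unchanged.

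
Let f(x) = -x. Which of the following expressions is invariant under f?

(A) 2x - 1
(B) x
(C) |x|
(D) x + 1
C

For f(x) = -x:
Applying f replaces x by -x. Since |-x| = |x|, the absolute value is unchanged by f, whereas x -> -x, 2x - 1 -> -2x - 1 and x + 1 -> -x + 1 all change.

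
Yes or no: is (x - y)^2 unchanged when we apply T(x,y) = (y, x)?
Yes

Substitute T(x,y) = (y, x) into the expression and compare with the original.

Original: (x - y)^2
After applying T: ((y) - (x))^2 = x^2 - 2xy + y^2

This is identical to the original (x - y)^2, so the expression is invariant.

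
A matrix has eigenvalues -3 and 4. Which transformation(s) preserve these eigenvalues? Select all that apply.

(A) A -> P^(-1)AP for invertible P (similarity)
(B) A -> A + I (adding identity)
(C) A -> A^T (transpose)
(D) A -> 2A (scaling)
A and C

Eigenvalues are preserved by:
1. Similarity transformations: A -> P^(-1)AP (same characteristic polynomial)
2. Transpose: A^T has the same eigenvalues as A

Eigenvalues are NOT preserved by:
- Adding identity: eigenvalues become -3+1, 4+1
- Scaling: eigenvalues become -6, 8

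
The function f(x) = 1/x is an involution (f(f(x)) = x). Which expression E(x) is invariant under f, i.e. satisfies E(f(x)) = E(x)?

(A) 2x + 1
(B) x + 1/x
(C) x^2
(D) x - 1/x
B

Replace x by f(x) = 1/x in each option and simplify. As a quick numerical cross-check, also compare E(4) with E(f(4)) = E(1/4).

(A) 2x + 1  ->  2(1/x) + 1 = (x + 2)/x; check: E(4) = 9 but E(1/4) = 3/2.   [not invariant]
(B) x + 1/x  ->  (1/x) + 1/(1/x), which simplifies back to x + 1/x; check: E(4) = 17/4, E(1/4) = 17/4.   [invariant]
(C) x^2  ->  (1/x)^2 = x^(-2); check: E(4) = 16 but E(1/4) = 1/16.   [not invariant]
(D) x - 1/x  ->  (1/x) - 1/(1/x) = -x + 1/x; check: E(4) = 15/4 but E(1/4) = -15/4.   [not invariant]

Only (B) is unchanged. E is symmetric under swapping x with f(x) = 1/x, which is exactly what an involution does.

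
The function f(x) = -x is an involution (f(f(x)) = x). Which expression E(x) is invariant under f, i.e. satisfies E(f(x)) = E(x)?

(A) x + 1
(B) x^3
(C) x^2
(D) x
C

Replace x by f(x) = -x in each option and simplify. As a quick numerical cross-check, also compare E(5) with E(f(5)) = E(-5).

(A) x + 1  ->  (-x) + 1 = 1 - x; check: E(5) = 6 but E(-5) = -4.   [not invariant]
(B) x^3  ->  (-x)^3 = -x^3; check: E(5) = 125 but E(-5) = -125.   [not invariant]
(C) x^2  ->  (-x)^2, which simplifies back to x^2; check: E(5) = 25, E(-5) = 25.   [invariant]
(D) x  ->  (-x) = -x; check: E(5) = 5 but E(-5) = -5.   [not invariant]

Only (C) is unchanged. E is symmetric under swapping x with f(x) = -x, which is exactly what an involution does.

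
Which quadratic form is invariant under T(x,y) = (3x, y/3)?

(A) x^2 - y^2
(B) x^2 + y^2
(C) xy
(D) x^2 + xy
C

T multiplies x by 3 and divides y by 3.
Substitute the transformed coordinates into each option and compare with the original:
(A) x^2 - y^2  ->  (3x)^2 - (y/3)^2 = 9x^2 - y^2/9   [differs from x^2 - y^2: not invariant]
(B) x^2 + y^2  ->  (3x)^2 + (y/3)^2 = 9x^2 + y^2/9   [differs from x^2 + y^2: not invariant]
(C) xy  ->  (3x)(y/3) = xy   [equals xy: invariant]
(D) x^2 + xy  ->  (3x)^2 + (3x)(y/3) = 9x^2 + xy   [differs from x^2 + xy: not invariant]

Only option (C), xy, is unchanged by the transformation.
The factors 3 and 1/3 cancel only in the pure product xy.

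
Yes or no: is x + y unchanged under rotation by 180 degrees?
No

Applying rotation by 180 degrees: x' = x*cos(180 degrees) - y*sin(180 degrees) = -x, y' = x*sin(180 degrees) + y*cos(180 degrees) = -y

Substituting into x + y:
(-x) + (-y)
= -x - y

This differs from the original expression x + y, so it is NOT invariant.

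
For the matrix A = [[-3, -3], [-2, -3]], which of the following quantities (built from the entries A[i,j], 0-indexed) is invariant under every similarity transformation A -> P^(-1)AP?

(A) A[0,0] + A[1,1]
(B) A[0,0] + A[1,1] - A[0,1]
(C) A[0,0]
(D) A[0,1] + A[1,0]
A

A[0,0] + A[1,1] is the trace of A. By the cyclic property of the trace, tr(P^(-1)AP) = tr(APP^(-1)) = tr(A), so it is the same for every matrix similar to A.

The other combinations are not similarity invariants. For example, take P = [[1, 1], [1, 2]] (det P = 1), so P^(-1) = [[2, -1], [-1, 1]] and
B = P^(-1)AP = [[-7, -10], [1, 1]].
Evaluating each option on A and on B:
(A) A[0,0] + A[1,1]: -6 for A, -6 for B -> unchanged
(B) A[0,0] + A[1,1] - A[0,1]: -3 for A, 4 for B -> changes
(C) A[0,0]: -3 for A, -7 for B -> changes
(D) A[0,1] + A[1,0]: -5 for A, -9 for B -> changes

Only (A) A[0,0] + A[1,1] = -6 survives (and it does so for every P, not just this one), so it is the invariant.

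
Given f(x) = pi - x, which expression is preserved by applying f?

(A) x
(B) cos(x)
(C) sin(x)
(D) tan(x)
C

For f(x) = pi - x:
sin(pi - x) = sin(x), so sine is invariant under this transformation.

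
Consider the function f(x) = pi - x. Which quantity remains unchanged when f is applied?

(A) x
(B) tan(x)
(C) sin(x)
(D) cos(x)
C

For f(x) = pi - x:
sin(pi - x) = sin(x), so sine is invariant under this transformation.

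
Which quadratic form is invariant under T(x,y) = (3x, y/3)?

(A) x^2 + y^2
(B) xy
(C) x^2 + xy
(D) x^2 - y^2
B

T multiplies x by 3 and divides y by 3.
Substitute the transformed coordinates into each option and compare with the original:
(A) x^2 + y^2  ->  (3x)^2 + (y/3)^2 = 9x^2 + y^2/9   [differs from x^2 + y^2: not invariant]
(B) xy  ->  (3x)(y/3) = xy   [equals xy: invariant]
(C) x^2 + xy  ->  (3x)^2 + (3x)(y/3) = 9x^2 + xy   [differs from x^2 + xy: not invariant]
(D) x^2 - y^2  ->  (3x)^2 - (y/3)^2 = 9x^2 - y^2/9   [differs from x^2 - y^2: not invariant]

Only option (B), xy, is unchanged by the transformation.
The factors 3 and 1/3 cancel only in the pure product xy.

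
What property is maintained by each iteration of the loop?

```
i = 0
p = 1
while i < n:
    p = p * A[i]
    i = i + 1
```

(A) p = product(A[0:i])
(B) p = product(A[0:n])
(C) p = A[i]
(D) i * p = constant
A

A loop invariant must hold before the first iteration and be re-established by every execution of the body.

(A) p = product(A[0:i]): Initially i = 0 and p = 1 = product of the empty slice A[0:0]. If p = product(A[0:i]) holds at the top of an iteration, the body sets p to product(A[0:i]) * A[i] = product(A[0:i+1]) and then i to i+1, so the property is restored. At exit i = n, giving p = product(A[0:n]).

The other options fail:
(B) p = product(A[0:n]): false before the loop (p = 1, not the full product) -- it only becomes true at exit.
(C) p = A[i]: after the first iteration p = A[0] but i = 1; in general p is a product of several elements, not a single one.
(D) i * p = constant: initially i * p = 0, but after one iteration it is 1 * A[0], which is nonzero in general.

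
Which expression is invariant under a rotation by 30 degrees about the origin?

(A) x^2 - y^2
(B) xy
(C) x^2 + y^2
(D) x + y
C

A rotation by 30 degrees sends (x, y) to (sqrt(3)x/2 - y/2, x/2 + sqrt(3)y/2).
Substitute the transformed coordinates into each option and compare with the original:
(A) x^2 - y^2  ->  (sqrt(3)x/2 - y/2)^2 - (x/2 + sqrt(3)y/2)^2 = x^2/2 - sqrt(3)xy - y^2/2   [differs from x^2 - y^2: not invariant]
(B) xy  ->  (sqrt(3)x/2 - y/2)(x/2 + sqrt(3)y/2) = sqrt(3)x^2/4 + xy/2 - sqrt(3)y^2/4   [differs from xy: not invariant]
(C) x^2 + y^2  ->  (sqrt(3)x/2 - y/2)^2 + (x/2 + sqrt(3)y/2)^2 = x^2 + y^2   [equals x^2 + y^2: invariant]
(D) x + y  ->  (sqrt(3)x/2 - y/2) + (x/2 + sqrt(3)y/2) = x/2 + sqrt(3)x/2 - y/2 + sqrt(3)y/2   [differs from x + y: not invariant]

Only option (C), x^2 + y^2, is unchanged by the transformation.
Geometrically, x^2 + y^2 is the squared distance from the origin, which every rotation about the origin preserves.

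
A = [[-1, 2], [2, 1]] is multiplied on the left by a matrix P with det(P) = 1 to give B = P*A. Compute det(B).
-5

By the multiplicative property of determinants, det(B) = det(P*A) = det(P) * det(A) = det(A),
so the determinant is invariant under multiplication by any determinant-1 matrix; we just need det(A).

det(A) = (-1)(1) - (2)(2) = -1 - 4 = -5

Therefore det(B) = 1 * (-5) = -5.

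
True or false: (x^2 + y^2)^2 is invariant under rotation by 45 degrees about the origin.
True

Applying rotation by 45 degrees: x' = x*cos(45 degrees) - y*sin(45 degrees) = sqrt(2)x/2 - sqrt(2)y/2, y' = x*sin(45 degrees) + y*cos(45 degrees) = sqrt(2)x/2 + sqrt(2)y/2

Substituting into (x^2 + y^2)^2:
((sqrt(2)x/2 - sqrt(2)y/2)^2 + (sqrt(2)x/2 + sqrt(2)y/2)^2)^2
= x^4 + 2x^2y^2 + y^4 = (x^2 + y^2)^2

This equals the original expression (x^2 + y^2)^2, so it IS invariant.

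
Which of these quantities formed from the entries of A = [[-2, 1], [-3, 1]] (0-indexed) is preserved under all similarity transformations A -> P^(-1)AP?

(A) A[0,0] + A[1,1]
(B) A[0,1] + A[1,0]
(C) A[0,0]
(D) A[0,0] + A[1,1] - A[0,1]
A

A[0,0] + A[1,1] is the trace of A. By the cyclic property of the trace, tr(P^(-1)AP) = tr(APP^(-1)) = tr(A), so it is the same for every matrix similar to A.

The other combinations are not similarity invariants. For example, take P = [[1, 2], [0, 1]] (det P = 1), so P^(-1) = [[1, -2], [0, 1]] and
B = P^(-1)AP = [[4, 7], [-3, -5]].
Evaluating each option on A and on B:
(A) A[0,0] + A[1,1]: -1 for A, -1 for B -> unchanged
(B) A[0,1] + A[1,0]: -2 for A, 4 for B -> changes
(C) A[0,0]: -2 for A, 4 for B -> changes
(D) A[0,0] + A[1,1] - A[0,1]: -2 for A, -8 for B -> changes

Only (A) A[0,0] + A[1,1] = -1 survives (and it does so for every P, not just this one), so it is the invariant.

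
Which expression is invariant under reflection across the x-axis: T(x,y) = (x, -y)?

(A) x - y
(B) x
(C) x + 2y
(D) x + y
B

The map is reflection across the x-axis: T(x,y) = (x, -y).
Substitute the transformed coordinates into each option and compare with the original:
(A) x - y  ->  (x) - (-y) = x + y   [differs from x - y: not invariant]
(B) x  ->  (x) = x   [equals x: invariant]
(C) x + 2y  ->  (x) + 2(-y) = x - 2y   [differs from x + 2y: not invariant]
(D) x + y  ->  (x) + (-y) = x - y   [differs from x + y: not invariant]

Only option (B), x, is unchanged by the transformation.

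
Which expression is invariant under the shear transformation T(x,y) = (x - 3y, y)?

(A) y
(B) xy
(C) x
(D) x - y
A

Under the shear T(x,y) = (x - 3y, y):
Substitute the transformed coordinates into each option and compare with the original:
(A) y  ->  (y) = y   [equals y: invariant]
(B) xy  ->  (x - 3y)(y) = xy - 3y^2   [differs from xy: not invariant]
(C) x  ->  (x - 3y) = x - 3y   [differs from x: not invariant]
(D) x - y  ->  (x - 3y) - (y) = x - 4y   [differs from x - y: not invariant]

Only option (A), y, is unchanged by the transformation.
A horizontal shear moves points parallel to the x-axis, so the y-coordinate (and any function of y alone) is unchanged.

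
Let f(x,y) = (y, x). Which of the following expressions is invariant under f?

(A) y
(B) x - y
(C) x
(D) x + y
D

For f(x,y) = (y, x):
After applying f: x' = y, y' = x. So x' + y' = y + x = x + y.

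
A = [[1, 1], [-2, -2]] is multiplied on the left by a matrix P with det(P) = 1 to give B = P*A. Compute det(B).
0

By the multiplicative property of determinants, det(B) = det(P*A) = det(P) * det(A) = det(A),
so the determinant is invariant under multiplication by any determinant-1 matrix; we just need det(A).

det(A) = (1)(-2) - (1)(-2) = -2 - (-2) = 0

Therefore det(B) = 1 * 0 = 0.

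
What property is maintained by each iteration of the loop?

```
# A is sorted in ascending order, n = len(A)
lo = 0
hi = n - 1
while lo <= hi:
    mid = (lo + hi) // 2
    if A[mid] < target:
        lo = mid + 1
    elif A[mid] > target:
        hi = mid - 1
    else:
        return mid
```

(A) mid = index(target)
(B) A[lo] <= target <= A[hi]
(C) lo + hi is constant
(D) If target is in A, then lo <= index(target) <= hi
D

A loop invariant must hold before the first iteration and be re-established by every execution of the body.

(D) If target is in A, then lo <= index(target) <= hi: Before the loop [lo, hi] = [0, n-1] covers every index. When A[mid] < target, sortedness puts target strictly to the right of mid, so setting lo = mid + 1 keeps index(target) in [lo, hi]; symmetrically for hi = mid - 1. Hence 'if target is in A then lo <= index(target) <= hi' holds after every iteration, and when lo > hi it proves target is absent.

The other options fail:
(A) mid = index(target): mid is just the current probe; it equals index(target) only on the iteration that returns.
(B) A[lo] <= target <= A[hi]: fails when target is not in A (e.g. target < A[0] already violates it before the loop), so it is not maintained in general.
(C) lo + hi is constant: each iteration moves exactly one of lo, hi, so lo + hi changes (e.g. 0 + (n-1) becomes (mid+1) + (n-1)).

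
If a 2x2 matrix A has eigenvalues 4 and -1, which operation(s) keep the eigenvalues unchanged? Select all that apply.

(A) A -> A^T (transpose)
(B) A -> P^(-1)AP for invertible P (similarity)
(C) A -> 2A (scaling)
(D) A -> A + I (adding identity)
A and B

Eigenvalues are preserved by:
1. Similarity transformations: A -> P^(-1)AP (same characteristic polynomial)
2. Transpose: A^T has the same eigenvalues as A

Eigenvalues are NOT preserved by:
- Adding identity: eigenvalues become 4+1, -1+1
- Scaling: eigenvalues become 8, -2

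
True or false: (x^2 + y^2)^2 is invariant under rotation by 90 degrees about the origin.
True

Applying rotation by 90 degrees: x' = x*cos(90 degrees) - y*sin(90 degrees) = -y, y' = x*sin(90 degrees) + y*cos(90 degrees) = x

Substituting into (x^2 + y^2)^2:
((-y)^2 + (x)^2)^2
= x^4 + 2x^2y^2 + y^4 = (x^2 + y^2)^2

This equals the original expression (x^2 + y^2)^2, so it IS invariant.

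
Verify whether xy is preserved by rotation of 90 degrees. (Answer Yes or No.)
No

Applying rotation by 90 degrees: x' = x*cos(90 degrees) - y*sin(90 degrees) = -y, y' = x*sin(90 degrees) + y*cos(90 degrees) = x

Substituting into xy:
(-y)(x)
= -xy

This differs from the original expression xy, so it is NOT invariant.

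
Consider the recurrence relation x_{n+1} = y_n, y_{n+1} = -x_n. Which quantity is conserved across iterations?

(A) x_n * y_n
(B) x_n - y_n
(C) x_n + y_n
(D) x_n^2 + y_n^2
D

For the recurrence x_{n+1} = y_n, y_{n+1} = -x_n:

x_{n+1}^2 + y_{n+1}^2 = y_n^2 + (-x_n)^2 = x_n^2 + y_n^2
The sum of squares is conserved (like energy in a harmonic oscillator).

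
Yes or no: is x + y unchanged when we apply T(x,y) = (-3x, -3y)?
No

Substitute T(x,y) = (-3x, -3y) into the expression and compare with the original.

Original: x + y
After applying T: (-3x) + (-3y) = -3x - 3y

This differs from the original x + y (difference: -4x - 4y), so the expression is NOT invariant.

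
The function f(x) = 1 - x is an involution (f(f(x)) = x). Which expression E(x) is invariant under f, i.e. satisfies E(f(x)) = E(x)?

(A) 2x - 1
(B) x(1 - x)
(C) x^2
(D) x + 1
B

Replace x by f(x) = 1 - x in each option and simplify. As a quick numerical cross-check, also compare E(4) with E(f(4)) = E(-3).

(A) 2x - 1  ->  2(1 - x) - 1 = 1 - 2x; check: E(4) = 7 but E(-3) = -7.   [not invariant]
(B) x(1 - x)  ->  (1 - x)(1 - (1 - x)), which simplifies back to x(1 - x); check: E(4) = -12, E(-3) = -12.   [invariant]
(C) x^2  ->  (1 - x)^2 = (x - 1)^2; check: E(4) = 16 but E(-3) = 9.   [not invariant]
(D) x + 1  ->  (1 - x) + 1 = 2 - x; check: E(4) = 5 but E(-3) = -2.   [not invariant]

Only (B) is unchanged. E is symmetric under swapping x with f(x) = 1 - x, which is exactly what an involution does.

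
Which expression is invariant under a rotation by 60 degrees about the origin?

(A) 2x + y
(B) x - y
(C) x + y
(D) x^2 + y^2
D

A rotation by 60 degrees sends (x, y) to (x/2 - sqrt(3)y/2, sqrt(3)x/2 + y/2).
Substitute the transformed coordinates into each option and compare with the original:
(A) 2x + y  ->  2(x/2 - sqrt(3)y/2) + (sqrt(3)x/2 + y/2) = sqrt(3)x/2 + x - sqrt(3)y + y/2   [differs from 2x + y: not invariant]
(B) x - y  ->  (x/2 - sqrt(3)y/2) - (sqrt(3)x/2 + y/2) = -sqrt(3)x/2 + x/2 - sqrt(3)y/2 - y/2   [differs from x - y: not invariant]
(C) x + y  ->  (x/2 - sqrt(3)y/2) + (sqrt(3)x/2 + y/2) = x/2 + sqrt(3)x/2 - sqrt(3)y/2 + y/2   [differs from x + y: not invariant]
(D) x^2 + y^2  ->  (x/2 - sqrt(3)y/2)^2 + (sqrt(3)x/2 + y/2)^2 = x^2 + y^2   [equals x^2 + y^2: invariant]

Only option (D), x^2 + y^2, is unchanged by the transformation.
Geometrically, x^2 + y^2 is the squared distance from the origin, which every rotation about the origin preserves.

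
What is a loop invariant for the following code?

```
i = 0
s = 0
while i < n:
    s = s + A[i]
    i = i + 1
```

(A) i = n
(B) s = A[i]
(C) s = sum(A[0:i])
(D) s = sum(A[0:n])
C

A loop invariant must hold before the first iteration and be re-established by every execution of the body.

(C) s = sum(A[0:i]): Initially i = 0 and s = 0 = sum of the empty slice A[0:0]. If s = sum(A[0:i]) holds at the top of an iteration, the body sets s to sum(A[0:i]) + A[i] = sum(A[0:i+1]) and then i to i+1, so s = sum(A[0:i]) holds again. At exit i = n, giving s = sum(A[0:n]).

The other options fail:
(A) i = n: false initially (i = 0); it is the exit condition, not an invariant.
(B) s = A[i]: after the first iteration s = A[0] but i = 1, so s = A[i] compares s with the wrong element (and fails in general).
(D) s = sum(A[0:n]): false before the loop (s = 0, not the full sum) -- it only becomes true at exit.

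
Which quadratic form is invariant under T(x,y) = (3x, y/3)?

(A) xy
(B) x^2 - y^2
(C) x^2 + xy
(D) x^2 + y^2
A

T multiplies x by 3 and divides y by 3.
Substitute the transformed coordinates into each option and compare with the original:
(A) xy  ->  (3x)(y/3) = xy   [equals xy: invariant]
(B) x^2 - y^2  ->  (3x)^2 - (y/3)^2 = 9x^2 - y^2/9   [differs from x^2 - y^2: not invariant]
(C) x^2 + xy  ->  (3x)^2 + (3x)(y/3) = 9x^2 + xy   [differs from x^2 + xy: not invariant]
(D) x^2 + y^2  ->  (3x)^2 + (y/3)^2 = 9x^2 + y^2/9   [differs from x^2 + y^2: not invariant]

Only option (A), xy, is unchanged by the transformation.
The factors 3 and 1/3 cancel only in the pure product xy.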